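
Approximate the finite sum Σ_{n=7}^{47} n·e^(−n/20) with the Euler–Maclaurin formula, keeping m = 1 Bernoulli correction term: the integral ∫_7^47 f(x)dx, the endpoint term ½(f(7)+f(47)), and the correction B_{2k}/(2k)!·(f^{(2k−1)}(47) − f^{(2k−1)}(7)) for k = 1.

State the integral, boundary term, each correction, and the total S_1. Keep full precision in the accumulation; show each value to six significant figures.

S_1 ≈ 257.396

∫_7^47 x·e^(−x/20) dx evaluates to 252.737.
Boundary: ½(f(7) + f(47)) = ½(4.93282 + 4.48235) = 4.70758.
Running total after boundary: 257.444.
Order-1 term: 1/12 · (-0.128748 − 0.458047) = -0.0488996.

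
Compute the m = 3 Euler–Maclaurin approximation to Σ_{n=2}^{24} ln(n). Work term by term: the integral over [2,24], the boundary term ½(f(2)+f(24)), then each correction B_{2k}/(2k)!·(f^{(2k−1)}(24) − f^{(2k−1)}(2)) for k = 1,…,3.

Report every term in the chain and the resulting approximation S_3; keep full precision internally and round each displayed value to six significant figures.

The integral term ∫_2^24 ln(x) dx = 52.8870.
Boundary: ½(f(2) + f(24)) = ½(0.693147 + 3.17805) = 1.93560.
So far: 54.8226.
Order-1 term: 1/12 · (0.0416667 − 0.500000) = -0.0381944.
After k=1: 54.7844.
Order-2 term: −1/720 · (0.000144676 − 0.250000) = 0.000347021.
After k=2: 54.7848.
Order-3 term: 1/30240 · (3.01408e-06 − 0.750000) = -2.48015e-05.

S_3 ≈ 54.7847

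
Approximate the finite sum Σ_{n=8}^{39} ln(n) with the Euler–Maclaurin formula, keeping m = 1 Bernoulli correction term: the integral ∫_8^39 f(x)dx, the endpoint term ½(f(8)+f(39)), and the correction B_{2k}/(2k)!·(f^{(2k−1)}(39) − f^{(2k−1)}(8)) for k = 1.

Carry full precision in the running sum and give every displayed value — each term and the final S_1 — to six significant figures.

S_1 ≈ 98.1066

Integral: ∫_8^39 ln(x) dx = 95.2434.
Endpoint term: (f(8) + f(39))/2 = (2.07944 + 3.66356)/2 = 2.87150.
Running total after boundary: 98.1149.
k=1: B_{2}/(2)! × [f^{(1)}(39) − f^{(1)}(8)] = 1/12 × (0.0256410 − 0.125000) = -0.00827991.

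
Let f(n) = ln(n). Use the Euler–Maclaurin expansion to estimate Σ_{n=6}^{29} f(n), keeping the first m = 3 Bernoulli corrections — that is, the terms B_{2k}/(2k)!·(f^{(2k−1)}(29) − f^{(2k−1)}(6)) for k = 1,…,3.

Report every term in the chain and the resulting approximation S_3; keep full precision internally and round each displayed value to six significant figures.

S_3 ≈ 66.4695

The integral term ∫_6^29 ln(x) dx = 63.9010.
½[f(6) + f(29)] = ½[1.79176 + 3.36730] = 2.57953.
Running total after boundary: 66.4805.
Order-1 term: 1/12 · (0.0344828 − 0.166667) = -0.0110153.
After k=1: 66.4695.
Order-2 term: −1/720 · (8.20042e-05 − 0.00925926) = 1.27462e-05.
After k=2: 66.4695.
Order-3 term: 1/30240 · (1.17010e-06 − 0.00308642) = -1.02025e-07.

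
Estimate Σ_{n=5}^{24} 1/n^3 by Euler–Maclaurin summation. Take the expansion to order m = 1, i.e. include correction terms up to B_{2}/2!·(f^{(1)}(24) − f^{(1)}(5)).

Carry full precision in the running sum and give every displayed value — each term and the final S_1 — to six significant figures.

Integral: ∫_5^24 1/x^3 dx = 0.0191319.
Endpoint term: (f(5) + f(24))/2 = (0.00800000 + 7.23380e-05)/2 = 0.00403617.
Integral + boundary = 0.0231681.
Order-1 term: 1/12 · (-9.04225e-06 − (-0.00480000)) = 0.000399246.

S_1 ≈ 0.0235674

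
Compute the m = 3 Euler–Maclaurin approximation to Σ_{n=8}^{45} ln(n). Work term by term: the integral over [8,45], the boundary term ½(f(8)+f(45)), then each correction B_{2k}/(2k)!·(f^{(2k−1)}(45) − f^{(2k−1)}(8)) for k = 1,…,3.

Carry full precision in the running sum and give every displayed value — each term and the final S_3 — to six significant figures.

∫_8^45 ln(x) dx evaluates to 117.664.
Endpoint term: (f(8) + f(45))/2 = (2.07944 + 3.80666)/2 = 2.94305.
Running total after boundary: 120.607.
Order-1 term: 1/12 · (0.0222222 − 0.125000) = -0.00856481.
After k=1: 120.599.
Order-2 term: −1/720 · (2.19479e-05 − 0.00390625) = 5.39486e-06.
After k=2: 120.599.
Order-3 term: 1/30240 · (1.30061e-07 − 0.000732422) = -2.42160e-08.

S_3 ≈ 120.599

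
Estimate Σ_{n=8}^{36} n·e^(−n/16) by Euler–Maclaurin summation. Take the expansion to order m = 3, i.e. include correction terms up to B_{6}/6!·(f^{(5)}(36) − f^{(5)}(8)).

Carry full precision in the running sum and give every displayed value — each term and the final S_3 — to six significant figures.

S_3 ≈ 149.503

The integral term ∫_8^36 x·e^(−x/16) dx = 145.216.
Endpoint term: (f(8) + f(36))/2 = (4.85225 + 3.79437)/2 = 4.32331.
Running total after boundary: 149.539.
Order-1 term: 1/12 · (-0.131749 − 0.303265) = -0.0362512.
Partial sum through k=1: 149.503.
Order-2 term: −1/720 · (0.000308787 − 0.00592315) = 7.79773e-06.
Partial sum through k=2: 149.503.
Order-3 term: 1/30240 · (4.42273e-06 − 4.16472e-05) = -1.23097e-09.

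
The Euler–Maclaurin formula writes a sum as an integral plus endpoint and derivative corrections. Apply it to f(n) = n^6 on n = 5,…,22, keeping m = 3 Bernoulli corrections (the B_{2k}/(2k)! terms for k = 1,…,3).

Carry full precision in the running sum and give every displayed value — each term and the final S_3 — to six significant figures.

S_3 ≈ 4.15597e+08

∫_5^22 x^6 dx evaluates to 3.56326e+08.
½[f(5) + f(22)] = ½[15625.0 + 1.13380e+08] = 5.66978e+07.
Running total after boundary: 4.13023e+08.
Order-1 term: 1/12 · (3.09218e+07 − 18750.0) = 2.57525e+06.
After k=1: 4.15599e+08.
Order-2 term: −1/720 · (1.27776e+06 − 15000.0) = -1753.83.
After k=2: 4.15597e+08.
Order-3 term: 1/30240 · (15840.0 − 3600.00) = 0.404762.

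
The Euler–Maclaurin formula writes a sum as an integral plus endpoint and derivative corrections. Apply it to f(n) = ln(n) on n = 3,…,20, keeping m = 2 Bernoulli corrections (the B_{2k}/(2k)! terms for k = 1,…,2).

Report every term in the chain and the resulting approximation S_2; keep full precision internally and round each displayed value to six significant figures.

S_2 ≈ 41.6425

The integral term ∫_3^20 ln(x) dx = 39.6188.
Boundary: ½(f(3) + f(20)) = ½(1.09861 + 2.99573) = 2.04717.
Running total after boundary: 41.6660.
Order-1 term: 1/12 · (0.0500000 − 0.333333) = -0.0236111.
After k=1: 41.6424.
Order-2 term: −1/720 · (0.000250000 − 0.0740741) = 0.000102533.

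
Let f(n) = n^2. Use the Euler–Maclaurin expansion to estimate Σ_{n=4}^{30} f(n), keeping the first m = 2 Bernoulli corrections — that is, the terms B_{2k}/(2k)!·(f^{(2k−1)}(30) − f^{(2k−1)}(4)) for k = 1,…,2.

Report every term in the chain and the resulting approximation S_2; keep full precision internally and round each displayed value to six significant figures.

∫_4^30 x^2 dx evaluates to 8978.67.
½[f(4) + f(30)] = ½[16.0000 + 900.000] = 458.000.
So far: 9436.67.
Order-1 term: 1/12 · (60.0000 − 8.00000) = 4.33333.
Running total after k=1: 9441.00.
Order-2 term: −1/720 · (0.00000 − 0.00000) = 0.00000.

S_2 ≈ 9441.00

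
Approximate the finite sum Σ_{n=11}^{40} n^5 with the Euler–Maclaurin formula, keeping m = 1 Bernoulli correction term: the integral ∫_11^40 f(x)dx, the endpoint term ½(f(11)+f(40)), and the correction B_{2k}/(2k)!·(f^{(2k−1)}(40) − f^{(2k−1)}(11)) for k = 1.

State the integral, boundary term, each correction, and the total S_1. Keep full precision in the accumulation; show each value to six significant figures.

∫_11^40 x^5 dx evaluates to 6.82371e+08.
Boundary: ½(f(11) + f(40)) = ½(161051 + 1.02400e+08) = 5.12805e+07.
So far: 7.33652e+08.
Order-1 term: 1/12 · (1.28000e+07 − 73205.0) = 1.06057e+06.

S_1 ≈ 7.34712e+08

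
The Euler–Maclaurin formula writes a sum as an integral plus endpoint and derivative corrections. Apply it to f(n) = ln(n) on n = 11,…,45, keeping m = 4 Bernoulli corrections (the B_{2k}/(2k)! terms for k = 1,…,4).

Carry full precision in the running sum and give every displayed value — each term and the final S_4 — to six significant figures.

S_4 ≈ 114.020

The integral term ∫_11^45 ln(x) dx = 110.923.
½[f(11) + f(45)] = ½[2.39790 + 3.80666] = 3.10228.
Running total after boundary: 114.025.
Correction k=1: B_{2}/2! · (f^{(1)}(45) − f^{(1)}(11)) = 1/12 · (0.0222222 − 0.0909091) = -0.00572391.
Running total after k=1: 114.020.
Correction k=2: B_{4}/4! · (f^{(3)}(45) − f^{(3)}(11)) = −1/720 · (2.19479e-05 − 0.00150263) = 2.05650e-06.
Running total after k=2: 114.020.
Correction k=3: B_{6}/6! · (f^{(5)}(45) − f^{(5)}(11)) = 1/30240 · (1.30061e-07 − 0.000149021) = -4.92365e-09.
Running total after k=3: 114.020.
Correction k=4: B_{8}/8! · (f^{(7)}(45) − f^{(7)}(11)) = −1/1209600 · (1.92684e-09 − 3.69474e-05) = 3.05435e-11.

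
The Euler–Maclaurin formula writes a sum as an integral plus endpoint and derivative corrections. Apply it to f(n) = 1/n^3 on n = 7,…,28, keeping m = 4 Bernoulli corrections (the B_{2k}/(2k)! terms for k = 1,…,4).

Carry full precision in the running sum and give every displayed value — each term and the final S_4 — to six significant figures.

The integral term ∫_7^28 1/x^3 dx = 0.00956633.
Endpoint term: (f(7) + f(28))/2 = (0.00291545 + 4.55539e-05)/2 = 0.00148050.
So far: 0.0110468.
k=1: B_{2}/(2)! × [f^{(1)}(28) − f^{(1)}(7)] = 1/12 × (-4.88078e-06 − (-0.00124948)) = 0.000103717.
After k=1: 0.0111505.
k=2: B_{4}/(4)! × [f^{(3)}(28) − f^{(3)}(7)] = −1/720 × (-1.24510e-07 − (-0.000509992)) = -7.08149e-07.
After k=2: 0.0111498.
k=3: B_{6}/(6)! × [f^{(5)}(28) − f^{(5)}(7)] = 1/30240 × (-6.67016e-09 − (-0.000437136)) = 1.44553e-08.
After k=3: 0.0111499.
k=4: B_{8}/(8)! × [f^{(7)}(28) − f^{(7)}(7)] = −1/1209600 × (-6.12566e-10 − (-0.000642322)) = -5.31019e-10.

S_4 ≈ 0.0111499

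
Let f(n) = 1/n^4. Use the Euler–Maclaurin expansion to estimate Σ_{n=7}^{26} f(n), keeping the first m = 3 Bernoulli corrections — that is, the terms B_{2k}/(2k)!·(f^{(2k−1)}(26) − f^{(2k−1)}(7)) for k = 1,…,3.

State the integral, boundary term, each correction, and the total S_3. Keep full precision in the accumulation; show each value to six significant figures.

S_3 ≈ 0.00118180

Integral: ∫_7^26 1/x^4 dx = 0.000952852.
Endpoint term: (f(7) + f(26))/2 = (0.000416493 + 2.18830e-06)/2 = 0.000209341.
So far: 0.00116219.
Order-1 term: 1/12 · (-3.36661e-07 − (-0.000237996)) = 1.98050e-05.
Partial sum through k=1: 0.00118200.
Order-2 term: −1/720 · (-1.49406e-08 − (-0.000145712)) = -2.02357e-07.
Partial sum through k=2: 0.00118180.
Order-3 term: 1/30240 · (-1.23768e-09 − (-0.000166528)) = 5.50683e-09.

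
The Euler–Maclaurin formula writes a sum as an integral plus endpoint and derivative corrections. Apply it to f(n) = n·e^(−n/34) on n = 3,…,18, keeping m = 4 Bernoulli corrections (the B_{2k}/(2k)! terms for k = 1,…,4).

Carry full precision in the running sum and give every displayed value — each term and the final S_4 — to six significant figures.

The integral term ∫_3^18 x·e^(−x/34) dx = 110.490.
Boundary: ½(f(3) + f(18)) = ½(2.74664 + 10.6011) = 6.67388.
Integral + boundary = 117.164.
k=1: B_{2}/(2)! × [f^{(1)}(18) − f^{(1)}(3)] = 1/12 × (0.277154 − 0.834762) = -0.0464674.
Running total after k=1: 117.118.
k=2: B_{4}/(4)! × [f^{(3)}(18) − f^{(3)}(3)] = −1/720 × (0.00125870 − 0.00230610) = 1.45472e-06.
Running total after k=2: 117.118.
k=3: B_{6}/(6)! × [f^{(5)}(18) − f^{(5)}(3)] = 1/30240 × (1.97028e-06 − 3.36513e-06) = -4.61259e-11.
Running total after k=3: 117.118.
k=4: B_{8}/(8)! × [f^{(7)}(18) − f^{(7)}(3)] = −1/1209600 × (2.46689e-09 − 4.09633e-09) = 1.34709e-15.

S_4 ≈ 117.118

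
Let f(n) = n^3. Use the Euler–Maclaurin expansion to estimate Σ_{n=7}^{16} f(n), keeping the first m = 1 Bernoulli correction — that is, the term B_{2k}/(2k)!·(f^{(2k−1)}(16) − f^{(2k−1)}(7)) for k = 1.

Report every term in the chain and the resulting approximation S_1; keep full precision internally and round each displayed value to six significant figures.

S_1 ≈ 18055.0

∫_7^16 x^3 dx evaluates to 15783.8.
Boundary: ½(f(7) + f(16)) = ½(343.000 + 4096.00) = 2219.50.
So far: 18003.2.
Correction k=1: B_{2}/2! · (f^{(1)}(16) − f^{(1)}(7)) = 1/12 · (768.000 − 147.000) = 51.7500.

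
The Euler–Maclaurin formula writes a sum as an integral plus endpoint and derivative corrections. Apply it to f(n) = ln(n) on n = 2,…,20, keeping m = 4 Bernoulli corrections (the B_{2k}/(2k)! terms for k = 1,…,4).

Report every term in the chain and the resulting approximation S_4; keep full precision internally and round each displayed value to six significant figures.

S_4 ≈ 42.3356

Integral: ∫_2^20 ln(x) dx = 40.5284.
Endpoint term: (f(2) + f(20))/2 = (0.693147 + 2.99573)/2 = 1.84444.
Integral + boundary = 42.3728.
Correction k=1: B_{2}/2! · (f^{(1)}(20) − f^{(1)}(2)) = 1/12 · (0.0500000 − 0.500000) = -0.0375000.
Running total after k=1: 42.3353.
Correction k=2: B_{4}/4! · (f^{(3)}(20) − f^{(3)}(2)) = −1/720 · (0.000250000 − 0.250000) = 0.000346875.
Running total after k=2: 42.3356.
Correction k=3: B_{6}/6! · (f^{(5)}(20) − f^{(5)}(2)) = 1/30240 · (7.50000e-06 − 0.750000) = -2.48013e-05.
Running total after k=3: 42.3356.
Correction k=4: B_{8}/8! · (f^{(7)}(20) − f^{(7)}(2)) = −1/1209600 · (5.62500e-07 − 5.62500) = 4.65030e-06.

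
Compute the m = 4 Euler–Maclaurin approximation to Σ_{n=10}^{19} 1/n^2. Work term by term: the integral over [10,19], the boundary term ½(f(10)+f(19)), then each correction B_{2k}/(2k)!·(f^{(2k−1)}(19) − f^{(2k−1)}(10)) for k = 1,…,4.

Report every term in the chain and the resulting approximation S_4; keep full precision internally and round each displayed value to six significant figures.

∫_10^19 1/x^2 dx evaluates to 0.0473684.
Endpoint term: (f(10) + f(19))/2 = (0.0100000 + 0.00277008)/2 = 0.00638504.
Integral + boundary = 0.0537535.
k=1: B_{2}/(2)! × [f^{(1)}(19) − f^{(1)}(10)] = 1/12 × (-0.000291588 − (-0.00200000)) = 0.000142368.
After k=1: 0.0538958.
k=2: B_{4}/(4)! × [f^{(3)}(19) − f^{(3)}(10)] = −1/720 × (-9.69267e-06 − (-0.000240000)) = -3.19871e-07.
After k=2: 0.0538955.
k=3: B_{6}/(6)! × [f^{(5)}(19) − f^{(5)}(10)] = 1/30240 × (-8.05485e-07 − (-7.20000e-05)) = 2.35432e-09.
After k=3: 0.0538955.
k=4: B_{8}/(8)! × [f^{(7)}(19) − f^{(7)}(10)] = −1/1209600 × (-1.24951e-07 − (-4.03200e-05)) = -3.32300e-11.

S_4 ≈ 0.0538955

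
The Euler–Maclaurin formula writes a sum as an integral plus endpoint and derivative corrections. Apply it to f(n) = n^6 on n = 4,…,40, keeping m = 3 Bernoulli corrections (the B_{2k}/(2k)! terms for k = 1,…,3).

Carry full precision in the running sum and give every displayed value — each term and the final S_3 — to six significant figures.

∫_4^40 x^6 dx evaluates to 2.34057e+10.
½[f(4) + f(40)] = ½[4096.00 + 4.09600e+09] = 2.04800e+09.
Running total after boundary: 2.54537e+10.
Order-1 term: 1/12 · (6.14400e+08 − 6144.00) = 5.11995e+07.
After k=1: 2.55049e+10.
Order-2 term: −1/720 · (7.68000e+06 − 7680.00) = -10656.0.
After k=2: 2.55049e+10.
Order-3 term: 1/30240 · (28800.0 − 2880.00) = 0.857143.

S_3 ≈ 2.55049e+10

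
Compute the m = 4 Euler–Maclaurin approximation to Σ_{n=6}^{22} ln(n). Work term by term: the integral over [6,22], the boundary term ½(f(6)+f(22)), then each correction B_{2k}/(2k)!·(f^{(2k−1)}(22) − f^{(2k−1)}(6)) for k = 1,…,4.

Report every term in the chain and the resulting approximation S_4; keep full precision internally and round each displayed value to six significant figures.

The integral term ∫_6^22 ln(x) dx = 41.2524.
½[f(6) + f(22)] = ½[1.79176 + 3.09104] = 2.44140.
Running total after boundary: 43.6938.
Correction k=1: B_{2}/2! · (f^{(1)}(22) − f^{(1)}(6)) = 1/12 · (0.0454545 − 0.166667) = -0.0101010.
After k=1: 43.6837.
Correction k=2: B_{4}/4! · (f^{(3)}(22) − f^{(3)}(6)) = −1/720 · (0.000187829 − 0.00925926) = 1.25992e-05.
After k=2: 43.6837.
Correction k=3: B_{6}/6! · (f^{(5)}(22) − f^{(5)}(6)) = 1/30240 · (4.65691e-06 − 0.00308642) = -1.01910e-07.
After k=3: 43.6837.
Correction k=4: B_{8}/8! · (f^{(7)}(22) − f^{(7)}(6)) = −1/1209600 · (2.88651e-07 − 0.00257202) = 2.12610e-09.

S_4 ≈ 43.6837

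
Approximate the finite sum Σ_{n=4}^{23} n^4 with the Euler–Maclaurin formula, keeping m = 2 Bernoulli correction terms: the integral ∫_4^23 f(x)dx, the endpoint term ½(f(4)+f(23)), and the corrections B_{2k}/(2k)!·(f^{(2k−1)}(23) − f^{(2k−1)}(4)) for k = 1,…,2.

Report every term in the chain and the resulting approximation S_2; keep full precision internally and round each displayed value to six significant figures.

∫_4^23 x^4 dx evaluates to 1.28706e+06.
Boundary: ½(f(4) + f(23)) = ½(256.000 + 279841) = 140048.
Running total after boundary: 1.42711e+06.
k=1: B_{2}/(2)! × [f^{(1)}(23) − f^{(1)}(4)] = 1/12 × (48668.0 − 256.000) = 4034.33.
Running total after k=1: 1.43115e+06.
k=2: B_{4}/(4)! × [f^{(3)}(23) − f^{(3)}(4)] = −1/720 × (552.000 − 96.0000) = -0.633333.

S_2 ≈ 1.43115e+06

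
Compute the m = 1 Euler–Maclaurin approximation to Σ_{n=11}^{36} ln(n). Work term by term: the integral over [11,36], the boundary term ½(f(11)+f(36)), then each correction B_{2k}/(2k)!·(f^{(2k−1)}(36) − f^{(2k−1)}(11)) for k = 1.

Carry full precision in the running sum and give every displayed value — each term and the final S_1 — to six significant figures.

Integral: ∫_11^36 ln(x) dx = 77.6298.
½[f(11) + f(36)] = ½[2.39790 + 3.58352] = 2.99071.
Integral + boundary = 80.6205.
Order-1 term: 1/12 · (0.0277778 − 0.0909091) = -0.00526094.

S_1 ≈ 80.6153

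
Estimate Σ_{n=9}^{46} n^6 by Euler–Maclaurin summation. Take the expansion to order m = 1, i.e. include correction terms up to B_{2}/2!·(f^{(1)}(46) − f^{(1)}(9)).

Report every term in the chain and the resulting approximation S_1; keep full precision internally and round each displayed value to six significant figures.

Integral: ∫_9^46 x^6 dx = 6.22590e+10.
Boundary: ½(f(9) + f(46)) = ½(531441 + 9.47430e+09) = 4.73741e+09.
Running total after boundary: 6.69964e+10.
Correction k=1: B_{2}/2! · (f^{(1)}(46) − f^{(1)}(9)) = 1/12 · (1.23578e+09 − 354294) = 1.02952e+08.

S_1 ≈ 6.70993e+10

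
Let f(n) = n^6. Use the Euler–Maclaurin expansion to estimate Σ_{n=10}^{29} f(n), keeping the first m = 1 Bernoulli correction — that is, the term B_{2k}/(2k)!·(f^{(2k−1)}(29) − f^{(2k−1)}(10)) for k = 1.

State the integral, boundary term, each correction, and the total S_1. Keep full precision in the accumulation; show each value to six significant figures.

∫_10^29 x^6 dx evaluates to 2.46284e+09.
Endpoint term: (f(10) + f(29))/2 = (1.00000e+06 + 5.94823e+08)/2 = 2.97912e+08.
Integral + boundary = 2.76075e+09.
k=1: B_{2}/(2)! × [f^{(1)}(29) − f^{(1)}(10)] = 1/12 × (1.23067e+08 − 600000) = 1.02056e+07.

S_1 ≈ 2.77096e+09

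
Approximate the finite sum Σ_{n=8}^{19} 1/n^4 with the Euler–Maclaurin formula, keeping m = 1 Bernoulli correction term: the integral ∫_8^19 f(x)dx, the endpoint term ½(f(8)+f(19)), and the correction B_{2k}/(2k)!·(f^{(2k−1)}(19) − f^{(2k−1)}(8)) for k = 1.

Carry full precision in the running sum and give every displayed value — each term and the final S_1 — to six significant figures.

S_1 ≈ 0.000738389

Integral: ∫_8^19 1/x^4 dx = 0.000602444.
½[f(8) + f(19)] = ½[0.000244141 + 7.67336e-06] = 0.000125907.
So far: 0.000728351.
Correction k=1: B_{2}/2! · (f^{(1)}(19) − f^{(1)}(8)) = 1/12 · (-1.61544e-06 − (-0.000122070)) = 1.00379e-05.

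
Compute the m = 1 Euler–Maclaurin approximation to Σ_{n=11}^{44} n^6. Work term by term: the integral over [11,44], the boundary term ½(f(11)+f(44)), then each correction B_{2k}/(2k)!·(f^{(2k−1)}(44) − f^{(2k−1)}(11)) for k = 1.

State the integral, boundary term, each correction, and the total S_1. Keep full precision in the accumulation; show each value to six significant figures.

∫_11^44 x^6 dx evaluates to 4.56083e+10.
½[f(11) + f(44)] = ½[1.77156e+06 + 7.25631e+09] = 3.62904e+09.
Running total after boundary: 4.92374e+10.
Order-1 term: 1/12 · (9.89497e+08 − 966306) = 8.23776e+07.

S_1 ≈ 4.93198e+10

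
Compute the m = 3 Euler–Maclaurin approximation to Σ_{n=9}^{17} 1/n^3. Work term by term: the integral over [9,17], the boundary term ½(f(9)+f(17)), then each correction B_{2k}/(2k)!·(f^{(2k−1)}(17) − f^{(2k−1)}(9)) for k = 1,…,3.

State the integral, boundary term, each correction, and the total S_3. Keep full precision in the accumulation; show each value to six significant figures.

Integral: ∫_9^17 1/x^3 dx = 0.00444274.
Boundary: ½(f(9) + f(17)) = ½(0.00137174 + 0.000203542) = 0.000787642.
Running total after boundary: 0.00523038.
k=1: B_{2}/(2)! × [f^{(1)}(17) − f^{(1)}(9)] = 1/12 × (-3.59191e-05 − (-0.000457247)) = 3.51107e-05.
Running total after k=1: 0.00526549.
k=2: B_{4}/(4)! × [f^{(3)}(17) − f^{(3)}(9)] = −1/720 × (-2.48575e-06 − (-0.000112901)) = -1.53354e-07.
Running total after k=2: 0.00526533.
k=3: B_{6}/(6)! × [f^{(5)}(17) − f^{(5)}(9)] = 1/30240 × (-3.61251e-07 − (-5.85410e-05)) = 1.92393e-09.

S_3 ≈ 0.00526534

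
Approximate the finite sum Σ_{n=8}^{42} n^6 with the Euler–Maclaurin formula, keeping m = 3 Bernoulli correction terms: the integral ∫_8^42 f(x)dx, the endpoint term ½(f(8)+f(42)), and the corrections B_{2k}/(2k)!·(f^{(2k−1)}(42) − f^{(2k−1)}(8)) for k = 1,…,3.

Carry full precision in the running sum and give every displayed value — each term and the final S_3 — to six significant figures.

The integral term ∫_8^42 x^6 dx = 3.29339e+10.
½[f(8) + f(42)] = ½[262144 + 5.48903e+09] = 2.74465e+09.
So far: 3.56785e+10.
Order-1 term: 1/12 · (7.84147e+08 − 196608) = 6.53292e+07.
Partial sum through k=1: 3.57439e+10.
Order-2 term: −1/720 · (8.89056e+06 − 61440.0) = -12262.7.
Partial sum through k=2: 3.57439e+10.
Order-3 term: 1/30240 · (30240.0 − 5760.00) = 0.809524.

S_3 ≈ 3.57439e+10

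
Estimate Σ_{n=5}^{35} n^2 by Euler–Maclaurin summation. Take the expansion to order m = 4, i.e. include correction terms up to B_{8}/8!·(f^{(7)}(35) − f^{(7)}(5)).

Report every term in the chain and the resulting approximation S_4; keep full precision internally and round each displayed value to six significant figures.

Integral: ∫_5^35 x^2 dx = 14250.0.
½[f(5) + f(35)] = ½[25.0000 + 1225.00] = 625.000.
Running total after boundary: 14875.0.
k=1: B_{2}/(2)! × [f^{(1)}(35) − f^{(1)}(5)] = 1/12 × (70.0000 − 10.0000) = 5.00000.
Running total after k=1: 14880.0.
k=2: B_{4}/(4)! × [f^{(3)}(35) − f^{(3)}(5)] = −1/720 × (0.00000 − 0.00000) = 0.00000.
Running total after k=2: 14880.0.
k=3: B_{6}/(6)! × [f^{(5)}(35) − f^{(5)}(5)] = 1/30240 × (0.00000 − 0.00000) = 0.00000.
Running total after k=3: 14880.0.
k=4: B_{8}/(8)! × [f^{(7)}(35) − f^{(7)}(5)] = −1/1209600 × (0.00000 − 0.00000) = 0.00000.

S_4 ≈ 14880.0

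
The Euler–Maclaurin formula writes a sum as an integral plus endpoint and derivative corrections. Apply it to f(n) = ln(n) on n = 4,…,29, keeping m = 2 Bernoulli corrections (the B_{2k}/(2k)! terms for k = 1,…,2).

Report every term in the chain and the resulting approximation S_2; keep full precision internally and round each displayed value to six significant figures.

S_2 ≈ 69.4653

The integral term ∫_4^29 ln(x) dx = 67.1064.
½[f(4) + f(29)] = ½[1.38629 + 3.36730] = 2.37680.
Integral + boundary = 69.4832.
Order-1 term: 1/12 · (0.0344828 − 0.250000) = -0.0179598.
Partial sum through k=1: 69.4652.
Order-2 term: −1/720 · (8.20042e-05 − 0.0312500) = 4.32889e-05.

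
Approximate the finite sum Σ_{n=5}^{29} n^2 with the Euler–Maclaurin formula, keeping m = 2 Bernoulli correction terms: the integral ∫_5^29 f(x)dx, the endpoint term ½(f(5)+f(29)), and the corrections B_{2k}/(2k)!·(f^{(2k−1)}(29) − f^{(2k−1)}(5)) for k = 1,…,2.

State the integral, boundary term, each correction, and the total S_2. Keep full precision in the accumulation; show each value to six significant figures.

S_2 ≈ 8525.00

Integral: ∫_5^29 x^2 dx = 8088.00.
½[f(5) + f(29)] = ½[25.0000 + 841.000] = 433.000.
Running total after boundary: 8521.00.
Order-1 term: 1/12 · (58.0000 − 10.0000) = 4.00000.
Running total after k=1: 8525.00.
Order-2 term: −1/720 · (0.00000 − 0.00000) = 0.00000.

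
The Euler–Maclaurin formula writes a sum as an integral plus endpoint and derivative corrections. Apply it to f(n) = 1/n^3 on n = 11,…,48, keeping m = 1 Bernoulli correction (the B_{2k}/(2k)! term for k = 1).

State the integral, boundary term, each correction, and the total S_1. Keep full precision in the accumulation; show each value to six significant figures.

∫_11^48 1/x^3 dx evaluates to 0.00391522.
Boundary: ½(f(11) + f(48)) = ½(0.000751315 + 9.04225e-06) = 0.000380179.
Integral + boundary = 0.00429540.
Order-1 term: 1/12 · (-5.65140e-07 − (-0.000204904)) = 1.70282e-05.

S_1 ≈ 0.00431242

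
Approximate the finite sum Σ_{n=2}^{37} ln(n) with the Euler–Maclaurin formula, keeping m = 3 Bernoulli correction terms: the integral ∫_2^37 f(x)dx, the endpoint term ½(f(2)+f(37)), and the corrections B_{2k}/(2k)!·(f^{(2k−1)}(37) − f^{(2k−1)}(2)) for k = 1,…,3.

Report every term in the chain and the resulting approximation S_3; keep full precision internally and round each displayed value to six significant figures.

S_3 ≈ 99.3306

The integral term ∫_2^37 ln(x) dx = 97.2177.
½[f(2) + f(37)] = ½[0.693147 + 3.61092] = 2.15203.
Running total after boundary: 99.3697.
Correction k=1: B_{2}/2! · (f^{(1)}(37) − f^{(1)}(2)) = 1/12 · (0.0270270 − 0.500000) = -0.0394144.
Partial sum through k=1: 99.3303.
Correction k=2: B_{4}/4! · (f^{(3)}(37) − f^{(3)}(2)) = −1/720 · (3.94843e-05 − 0.250000) = 0.000347167.
Partial sum through k=2: 99.3306.
Correction k=3: B_{6}/6! · (f^{(5)}(37) − f^{(5)}(2)) = 1/30240 · (3.46101e-07 − 0.750000) = -2.48016e-05.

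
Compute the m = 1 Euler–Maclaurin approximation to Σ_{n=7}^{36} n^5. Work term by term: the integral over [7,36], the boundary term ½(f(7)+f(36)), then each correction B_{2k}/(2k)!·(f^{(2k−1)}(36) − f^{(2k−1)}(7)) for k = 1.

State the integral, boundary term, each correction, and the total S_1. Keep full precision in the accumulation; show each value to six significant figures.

S_1 ≈ 3.93718e+08

The integral term ∫_7^36 x^5 dx = 3.62777e+08.
Endpoint term: (f(7) + f(36))/2 = (16807.0 + 6.04662e+07)/2 = 3.02415e+07.
Running total after boundary: 3.93019e+08.
Correction k=1: B_{2}/2! · (f^{(1)}(36) − f^{(1)}(7)) = 1/12 · (8.39808e+06 − 12005.0) = 698840.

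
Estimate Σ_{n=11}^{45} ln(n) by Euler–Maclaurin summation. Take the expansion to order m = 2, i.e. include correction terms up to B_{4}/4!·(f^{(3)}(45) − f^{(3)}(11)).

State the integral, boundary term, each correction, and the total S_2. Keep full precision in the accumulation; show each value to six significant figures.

Integral: ∫_11^45 ln(x) dx = 110.923.
½[f(11) + f(45)] = ½[2.39790 + 3.80666] = 3.10228.
Integral + boundary = 114.025.
Correction k=1: B_{2}/2! · (f^{(1)}(45) − f^{(1)}(11)) = 1/12 · (0.0222222 − 0.0909091) = -0.00572391.
After k=1: 114.020.
Correction k=2: B_{4}/4! · (f^{(3)}(45) − f^{(3)}(11)) = −1/720 · (2.19479e-05 − 0.00150263) = 2.05650e-06.

S_2 ≈ 114.020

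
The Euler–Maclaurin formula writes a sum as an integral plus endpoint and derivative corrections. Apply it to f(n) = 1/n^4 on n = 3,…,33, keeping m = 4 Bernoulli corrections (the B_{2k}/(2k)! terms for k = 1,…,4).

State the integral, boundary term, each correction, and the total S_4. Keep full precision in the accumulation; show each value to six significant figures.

S_4 ≈ 0.0198137

∫_3^33 1/x^4 dx evaluates to 0.0123364.
Boundary: ½(f(3) + f(33)) = ½(0.0123457 + 8.43226e-07) = 0.00617326.
So far: 0.0185097.
Correction k=1: B_{2}/2! · (f^{(1)}(33) − f^{(1)}(3)) = 1/12 · (-1.02209e-07 − (-0.0164609)) = 0.00137173.
After k=1: 0.0198814.
Correction k=2: B_{4}/4! · (f^{(3)}(33) − f^{(3)}(3)) = −1/720 · (-2.81568e-09 − (-0.0548697)) = -7.62079e-05.
After k=2: 0.0198052.
Correction k=3: B_{6}/6! · (f^{(5)}(33) − f^{(5)}(3)) = 1/30240 · (-1.44792e-10 − (-0.341411)) = 1.12901e-05.
After k=3: 0.0198165.
Correction k=4: B_{8}/8! · (f^{(7)}(33) − f^{(7)}(3)) = −1/1209600 · (-1.19663e-11 − (-3.41411)) = -2.82251e-06.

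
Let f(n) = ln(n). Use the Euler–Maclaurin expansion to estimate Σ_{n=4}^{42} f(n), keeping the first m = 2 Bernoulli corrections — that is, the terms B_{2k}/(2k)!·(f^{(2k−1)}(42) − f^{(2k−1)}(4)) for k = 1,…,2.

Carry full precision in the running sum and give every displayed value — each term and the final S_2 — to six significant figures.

S_2 ≈ 115.980

∫_4^42 ln(x) dx evaluates to 113.437.
Endpoint term: (f(4) + f(42))/2 = (1.38629 + 3.73767)/2 = 2.56198.
Running total after boundary: 115.999.
Order-1 term: 1/12 · (0.0238095 − 0.250000) = -0.0188492.
After k=1: 115.980.
Order-2 term: −1/720 · (2.69949e-05 − 0.0312500) = 4.33653e-05.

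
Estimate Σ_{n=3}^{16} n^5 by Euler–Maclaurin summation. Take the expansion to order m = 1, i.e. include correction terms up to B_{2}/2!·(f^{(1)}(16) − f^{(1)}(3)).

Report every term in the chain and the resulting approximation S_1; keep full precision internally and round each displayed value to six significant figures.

S_1 ≈ 3.34776e+06

∫_3^16 x^5 dx evaluates to 2.79608e+06.
Boundary: ½(f(3) + f(16)) = ½(243.000 + 1.04858e+06) = 524410.
Integral + boundary = 3.32049e+06.
Order-1 term: 1/12 · (327680 − 405.000) = 27272.9.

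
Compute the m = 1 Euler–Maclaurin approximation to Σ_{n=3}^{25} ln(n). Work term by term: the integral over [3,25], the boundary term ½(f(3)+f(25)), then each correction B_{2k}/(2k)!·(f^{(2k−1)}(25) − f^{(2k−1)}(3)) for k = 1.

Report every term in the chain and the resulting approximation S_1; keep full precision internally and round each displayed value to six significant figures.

S_1 ≈ 57.3104

The integral term ∫_3^25 ln(x) dx = 55.1761.
½[f(3) + f(25)] = ½[1.09861 + 3.21888] = 2.15874.
Integral + boundary = 57.3348.
Order-1 term: 1/12 · (0.0400000 − 0.333333) = -0.0244444.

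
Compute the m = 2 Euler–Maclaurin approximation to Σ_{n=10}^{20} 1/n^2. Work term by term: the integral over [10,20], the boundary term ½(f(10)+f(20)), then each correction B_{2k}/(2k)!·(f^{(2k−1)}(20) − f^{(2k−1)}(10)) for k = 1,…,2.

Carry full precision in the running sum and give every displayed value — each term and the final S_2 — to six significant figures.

∫_10^20 1/x^2 dx evaluates to 0.0500000.
Boundary: ½(f(10) + f(20)) = ½(0.0100000 + 0.00250000) = 0.00625000.
Running total after boundary: 0.0562500.
k=1: B_{2}/(2)! × [f^{(1)}(20) − f^{(1)}(10)] = 1/12 × (-0.000250000 − (-0.00200000)) = 0.000145833.
Partial sum through k=1: 0.0563958.
k=2: B_{4}/(4)! × [f^{(3)}(20) − f^{(3)}(10)] = −1/720 × (-7.50000e-06 − (-0.000240000)) = -3.22917e-07.

S_2 ≈ 0.0563955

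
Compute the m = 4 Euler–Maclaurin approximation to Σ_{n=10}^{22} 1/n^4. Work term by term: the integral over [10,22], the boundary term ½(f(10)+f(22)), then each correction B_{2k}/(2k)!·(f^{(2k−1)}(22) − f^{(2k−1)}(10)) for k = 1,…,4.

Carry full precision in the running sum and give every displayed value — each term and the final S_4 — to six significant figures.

∫_10^22 1/x^4 dx evaluates to 0.000302029.
Boundary: ½(f(10) + f(22)) = ½(0.000100000 + 4.26883e-06) = 5.21344e-05.
So far: 0.000354163.
Correction k=1: B_{2}/2! · (f^{(1)}(22) − f^{(1)}(10)) = 1/12 · (-7.76152e-07 − (-4.00000e-05)) = 3.26865e-06.
After k=1: 0.000357432.
Correction k=2: B_{4}/4! · (f^{(3)}(22) − f^{(3)}(10)) = −1/720 · (-4.81086e-08 − (-1.20000e-05)) = -1.65998e-08.
After k=2: 0.000357415.
Correction k=3: B_{6}/6! · (f^{(5)}(22) − f^{(5)}(10)) = 1/30240 · (-5.56628e-09 − (-6.72000e-06)) = 2.22038e-10.
After k=3: 0.000357415.
Correction k=4: B_{8}/8! · (f^{(7)}(22) − f^{(7)}(10)) = −1/1209600 · (-1.03505e-09 − (-6.04800e-06)) = -4.99914e-12.

S_4 ≈ 0.000357415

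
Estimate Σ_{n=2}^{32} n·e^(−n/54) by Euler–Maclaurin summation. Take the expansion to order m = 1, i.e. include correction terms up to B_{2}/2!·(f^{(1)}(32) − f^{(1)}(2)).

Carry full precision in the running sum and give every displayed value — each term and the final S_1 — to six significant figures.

The integral term ∫_2^32 x·e^(−x/54) dx = 346.418.
½[f(2) + f(32)] = ½[1.92728 + 17.6925] = 9.80991.
So far: 356.228.
Order-1 term: 1/12 · (0.225252 − 0.927950) = -0.0585581.

S_1 ≈ 356.170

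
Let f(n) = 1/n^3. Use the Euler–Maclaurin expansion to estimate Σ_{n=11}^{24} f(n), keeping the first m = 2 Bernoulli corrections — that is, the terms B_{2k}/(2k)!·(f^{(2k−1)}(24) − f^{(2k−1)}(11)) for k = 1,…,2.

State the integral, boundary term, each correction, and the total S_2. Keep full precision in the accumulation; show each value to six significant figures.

The integral term ∫_11^24 1/x^3 dx = 0.00326418.
½[f(11) + f(24)] = ½[0.000751315 + 7.23380e-05] = 0.000411826.
So far: 0.00367600.
Correction k=1: B_{2}/2! · (f^{(1)}(24) − f^{(1)}(11)) = 1/12 · (-9.04225e-06 − (-0.000204904)) = 1.63218e-05.
Partial sum through k=1: 0.00369232.
Correction k=2: B_{4}/4! · (f^{(3)}(24) − f^{(3)}(11)) = −1/720 · (-3.13967e-07 − (-3.38684e-05)) = -4.66034e-08.

S_2 ≈ 0.00369228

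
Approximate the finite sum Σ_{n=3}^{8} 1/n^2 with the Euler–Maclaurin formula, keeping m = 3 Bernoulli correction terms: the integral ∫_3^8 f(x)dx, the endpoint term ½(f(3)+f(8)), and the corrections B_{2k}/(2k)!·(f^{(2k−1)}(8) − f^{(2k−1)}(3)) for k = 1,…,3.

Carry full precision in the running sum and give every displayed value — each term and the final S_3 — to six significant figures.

S_3 ≈ 0.277423

∫_3^8 1/x^2 dx evaluates to 0.208333.
Endpoint term: (f(3) + f(8))/2 = (0.111111 + 0.0156250)/2 = 0.0633681.
Integral + boundary = 0.271701.
Order-1 term: 1/12 · (-0.00390625 − (-0.0740741)) = 0.00584732.
Running total after k=1: 0.277549.
Order-2 term: −1/720 · (-0.000732422 − (-0.0987654)) = -0.000136157.
Running total after k=2: 0.277413.
Order-3 term: 1/30240 · (-0.000343323 − (-0.329218)) = 1.08755e-05.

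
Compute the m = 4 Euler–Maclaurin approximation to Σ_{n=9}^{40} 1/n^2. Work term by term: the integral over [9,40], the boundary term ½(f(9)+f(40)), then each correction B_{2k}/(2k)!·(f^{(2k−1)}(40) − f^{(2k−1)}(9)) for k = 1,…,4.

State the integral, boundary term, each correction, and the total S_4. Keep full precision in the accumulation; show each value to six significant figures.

Integral: ∫_9^40 1/x^2 dx = 0.0861111.
½[f(9) + f(40)] = ½[0.0123457 + 0.000625000] = 0.00648534.
Running total after boundary: 0.0925965.
k=1: B_{2}/(2)! × [f^{(1)}(40) − f^{(1)}(9)] = 1/12 × (-3.12500e-05 − (-0.00274348)) = 0.000226020.
Running total after k=1: 0.0928225.
k=2: B_{4}/(4)! × [f^{(3)}(40) − f^{(3)}(9)] = −1/720 × (-2.34375e-07 − (-0.000406442)) = -5.64177e-07.
Running total after k=2: 0.0928219.
k=3: B_{6}/(6)! × [f^{(5)}(40) − f^{(5)}(9)] = 1/30240 × (-4.39453e-09 − (-0.000150534)) = 4.97783e-09.
Running total after k=3: 0.0928219.
k=4: B_{8}/(8)! × [f^{(7)}(40) − f^{(7)}(9)] = −1/1209600 × (-1.53809e-10 − (-0.000104073)) = -8.60390e-11.

S_4 ≈ 0.0928219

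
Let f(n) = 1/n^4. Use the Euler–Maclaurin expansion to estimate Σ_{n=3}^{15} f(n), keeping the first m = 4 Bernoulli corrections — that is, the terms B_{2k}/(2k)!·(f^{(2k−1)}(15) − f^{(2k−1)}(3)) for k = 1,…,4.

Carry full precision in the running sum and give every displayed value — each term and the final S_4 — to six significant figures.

Integral: ∫_3^15 1/x^4 dx = 0.0122469.
Boundary: ½(f(3) + f(15)) = ½(0.0123457 + 1.97531e-05) = 0.00618272.
Running total after boundary: 0.0184296.
Order-1 term: 1/12 · (-5.26749e-06 − (-0.0164609)) = 0.00137130.
Running total after k=1: 0.0198009.
Order-2 term: −1/720 · (-7.02332e-07 − (-0.0548697)) = -7.62069e-05.
Running total after k=2: 0.0197247.
Order-3 term: 1/30240 · (-1.74803e-07 − (-0.341411)) = 1.12901e-05.
Running total after k=3: 0.0197360.
Order-4 term: −1/1209600 · (-6.99210e-08 − (-3.41411)) = -2.82251e-06.

S_4 ≈ 0.0197332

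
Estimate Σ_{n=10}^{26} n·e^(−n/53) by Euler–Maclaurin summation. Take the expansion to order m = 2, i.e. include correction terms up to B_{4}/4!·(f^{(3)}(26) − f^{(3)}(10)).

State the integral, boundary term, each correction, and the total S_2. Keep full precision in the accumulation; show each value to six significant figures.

∫_10^26 x·e^(−x/53) dx evaluates to 201.251.
Boundary: ½(f(10) + f(26)) = ½(8.28052 + 15.9193) = 12.0999.
Running total after boundary: 213.351.
Order-1 term: 1/12 · (0.311916 − 0.671816) = -0.0299916.
Partial sum through k=1: 213.321.
Order-2 term: −1/720 · (0.000546983 − 0.000828736) = 3.91324e-07.

S_2 ≈ 213.321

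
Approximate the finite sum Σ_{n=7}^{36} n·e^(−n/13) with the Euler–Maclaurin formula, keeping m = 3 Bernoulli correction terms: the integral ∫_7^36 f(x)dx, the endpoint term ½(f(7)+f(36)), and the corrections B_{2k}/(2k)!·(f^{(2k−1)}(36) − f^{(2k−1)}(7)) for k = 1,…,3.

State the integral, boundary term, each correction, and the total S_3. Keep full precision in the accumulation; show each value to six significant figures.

Integral: ∫_7^36 x·e^(−x/13) dx = 111.801.
½[f(7) + f(36)] = ½[4.08552 + 2.25757] = 3.17154.
Running total after boundary: 114.973.
k=1: B_{2}/(2)! × [f^{(1)}(36) − f^{(1)}(7)] = 1/12 × (-0.110949 − 0.269375) = -0.0316936.
After k=1: 114.941.
k=2: B_{4}/(4)! × [f^{(3)}(36) − f^{(3)}(7)] = −1/720 × (8.56307e-05 − 0.00850098) = 1.16880e-05.
After k=2: 114.941.
k=3: B_{6}/(6)! × [f^{(5)}(36) − f^{(5)}(7)] = 1/30240 × (4.89801e-06 − 9.11718e-05) = -2.85297e-09.

S_3 ≈ 114.941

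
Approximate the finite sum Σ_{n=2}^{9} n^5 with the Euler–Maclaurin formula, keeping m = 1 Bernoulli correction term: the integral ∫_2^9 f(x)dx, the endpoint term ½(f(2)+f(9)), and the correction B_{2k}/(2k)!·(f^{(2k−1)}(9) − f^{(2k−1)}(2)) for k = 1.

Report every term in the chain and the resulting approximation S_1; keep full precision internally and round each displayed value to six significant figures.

∫_2^9 x^5 dx evaluates to 88562.8.
Endpoint term: (f(2) + f(9))/2 = (32.0000 + 59049.0)/2 = 29540.5.
Running total after boundary: 118103.
Order-1 term: 1/12 · (32805.0 − 80.0000) = 2727.08.

S_1 ≈ 120830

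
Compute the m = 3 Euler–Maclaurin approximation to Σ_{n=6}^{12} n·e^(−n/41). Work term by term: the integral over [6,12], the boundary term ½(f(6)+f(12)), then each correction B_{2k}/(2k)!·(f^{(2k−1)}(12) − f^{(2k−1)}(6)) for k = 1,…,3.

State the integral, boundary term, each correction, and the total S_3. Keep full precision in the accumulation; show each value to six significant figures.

The integral term ∫_6^12 x·e^(−x/41) dx = 43.0432.
Endpoint term: (f(6) + f(12))/2 = (5.18318 + 8.95510)/2 = 7.06914.
Integral + boundary = 50.1123.
k=1: B_{2}/(2)! × [f^{(1)}(12) − f^{(1)}(6)] = 1/12 × (0.527842 − 0.737444) = -0.0174669.
After k=1: 50.0948.
k=2: B_{4}/(4)! × [f^{(3)}(12) − f^{(3)}(6)] = −1/720 × (0.00120188 − 0.00146649) = 3.67514e-07.
After k=2: 50.0948.
k=3: B_{6}/(6)! × [f^{(5)}(12) − f^{(5)}(6)] = 1/30240 × (1.24316e-06 − 1.48381e-06) = -7.95799e-12.

S_3 ≈ 50.0948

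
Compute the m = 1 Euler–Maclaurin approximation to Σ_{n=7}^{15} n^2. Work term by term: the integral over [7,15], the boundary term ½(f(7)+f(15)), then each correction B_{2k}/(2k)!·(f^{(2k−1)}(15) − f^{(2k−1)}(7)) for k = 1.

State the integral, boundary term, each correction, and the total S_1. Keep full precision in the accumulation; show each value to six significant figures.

S_1 ≈ 1149.00

∫_7^15 x^2 dx evaluates to 1010.67.
Endpoint term: (f(7) + f(15))/2 = (49.0000 + 225.000)/2 = 137.000.
Running total after boundary: 1147.67.
Order-1 term: 1/12 · (30.0000 − 14.0000) = 1.33333.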